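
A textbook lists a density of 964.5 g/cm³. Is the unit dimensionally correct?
Yes

density has SI base units: kg / m^3
g/cm³ reduces to the same SI base units, so it is a valid unit for density.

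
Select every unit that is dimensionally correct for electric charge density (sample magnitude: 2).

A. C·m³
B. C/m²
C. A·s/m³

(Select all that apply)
C

electric charge density has SI base units: A * s / m^3

Checking each option against A * s / m^3:
  A. C·m³: ✗ does not match
  B. C/m²: ✗ does not match
  C. A·s/m³: ✓ matches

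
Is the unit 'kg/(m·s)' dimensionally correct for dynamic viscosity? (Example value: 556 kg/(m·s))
Yes

dynamic viscosity has SI base units: kg / (m * s)
kg/(m·s) reduces to the same SI base units, so it is a valid unit for dynamic viscosity.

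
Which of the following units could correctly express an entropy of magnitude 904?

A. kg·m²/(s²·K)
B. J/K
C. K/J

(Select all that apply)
A, B

entropy has SI base units: kg * m^2 / (s^2 * K)

Checking each option against kg * m^2 / (s^2 * K):
  A. kg·m²/(s²·K): ✓ matches
  B. J/K: ✓ matches
  C. K/J: ✗ does not match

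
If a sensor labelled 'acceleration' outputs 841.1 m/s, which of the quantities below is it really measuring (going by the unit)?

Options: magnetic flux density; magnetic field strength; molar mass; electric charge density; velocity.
velocity

acceleration should have units dimensionally equivalent to m / s^2 (e.g. m/s²).
The given unit 'm/s' reduces to m / s. Of the listed options, that is the dimensionality of velocity.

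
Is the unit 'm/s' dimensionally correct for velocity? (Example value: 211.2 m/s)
Yes

velocity has SI base units: m / s
m/s reduces to the same SI base units, so it is a valid unit for velocity.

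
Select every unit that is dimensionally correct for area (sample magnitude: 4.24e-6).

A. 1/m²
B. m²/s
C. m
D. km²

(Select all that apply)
D

area has SI base units: m^2

Checking each option against m^2:
  A. 1/m²: ✗ does not match
  B. m²/s: ✗ does not match
  C. m: ✗ does not match
  D. km²: ✓ matches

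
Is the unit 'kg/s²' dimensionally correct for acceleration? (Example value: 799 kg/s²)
No

acceleration has SI base units: m / s^2
kg/s² does NOT reduce to m / s^2; a valid unit for acceleration would be e.g. m/s².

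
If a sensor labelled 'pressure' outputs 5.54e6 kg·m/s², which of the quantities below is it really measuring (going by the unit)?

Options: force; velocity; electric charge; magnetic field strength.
force

pressure should have units dimensionally equivalent to kg / (m * s^2) (e.g. Pa).
The given unit 'kg·m/s²' reduces to kg * m / s^2. Of the listed options, that is the dimensionality of force.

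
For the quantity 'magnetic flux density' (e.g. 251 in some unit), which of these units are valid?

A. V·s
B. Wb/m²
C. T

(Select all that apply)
B, C

magnetic flux density has SI base units: kg / (A * s^2)

Checking each option against kg / (A * s^2):
  A. V·s: ✗ does not match
  B. Wb/m²: ✓ matches
  C. T: ✓ matches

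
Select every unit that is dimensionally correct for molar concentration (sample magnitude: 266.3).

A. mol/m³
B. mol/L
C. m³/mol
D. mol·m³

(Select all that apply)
A, B

molar concentration has SI base units: mol / m^3

Checking each option against mol / m^3:
  A. mol/m³: ✓ matches
  B. mol/L: ✓ matches
  C. m³/mol: ✗ does not match
  D. mol·m³: ✗ does not match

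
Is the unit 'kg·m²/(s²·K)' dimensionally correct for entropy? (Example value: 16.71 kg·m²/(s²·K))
Yes

entropy has SI base units: kg * m^2 / (s^2 * K)
kg·m²/(s²·K) reduces to the same SI base units, so it is a valid unit for entropy.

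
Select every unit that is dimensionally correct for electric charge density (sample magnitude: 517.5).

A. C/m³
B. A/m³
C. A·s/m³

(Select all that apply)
A, C

electric charge density has SI base units: A * s / m^3

Checking each option against A * s / m^3:
  A. C/m³: ✓ matches
  B. A/m³: ✗ does not match
  C. A·s/m³: ✓ matches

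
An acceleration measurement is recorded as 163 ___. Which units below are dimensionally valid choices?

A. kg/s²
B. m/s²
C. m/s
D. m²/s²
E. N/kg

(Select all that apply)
B, E

acceleration has SI base units: m / s^2

Checking each option against m / s^2:
  A. kg/s²: ✗ does not match
  B. m/s²: ✓ matches
  C. m/s: ✗ does not match
  D. m²/s²: ✗ does not match
  E. N/kg: ✓ matches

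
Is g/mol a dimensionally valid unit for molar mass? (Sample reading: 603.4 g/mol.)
Yes

molar mass has SI base units: kg / mol
g/mol reduces to the same SI base units, so it is a valid unit for molar mass.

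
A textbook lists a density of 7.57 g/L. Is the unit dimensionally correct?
Yes

density has SI base units: kg / m^3
g/L reduces to the same SI base units, so it is a valid unit for density.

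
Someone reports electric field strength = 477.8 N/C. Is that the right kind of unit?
Yes

electric field strength has SI base units: kg * m / (A * s^3)
N/C reduces to the same SI base units, so it is a valid unit for electric field strength.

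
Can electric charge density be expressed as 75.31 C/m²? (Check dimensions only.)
No

electric charge density has SI base units: A * s / m^3
C/m² does NOT reduce to A * s / m^3; a valid unit for electric charge density would be e.g. C/m³.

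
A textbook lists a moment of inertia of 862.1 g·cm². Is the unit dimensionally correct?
Yes

moment of inertia has SI base units: kg * m^2
g·cm² reduces to the same SI base units, so it is a valid unit for moment of inertia.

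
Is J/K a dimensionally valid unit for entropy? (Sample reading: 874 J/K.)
Yes

entropy has SI base units: kg * m^2 / (s^2 * K)
J/K reduces to the same SI base units, so it is a valid unit for entropy.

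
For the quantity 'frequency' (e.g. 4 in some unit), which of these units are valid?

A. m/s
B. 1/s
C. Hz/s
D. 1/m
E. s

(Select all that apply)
B

frequency has SI base units: 1 / s

Checking each option against 1 / s:
  A. m/s: ✗ does not match
  B. 1/s: ✓ matches
  C. Hz/s: ✗ does not match
  D. 1/m: ✗ does not match
  E. s: ✗ does not match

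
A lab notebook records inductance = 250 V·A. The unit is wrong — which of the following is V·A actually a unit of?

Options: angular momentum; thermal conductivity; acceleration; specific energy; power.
power

inductance should have units dimensionally equivalent to kg * m^2 / (A^2 * s^2) (e.g. H).
The given unit 'V·A' reduces to kg * m^2 / s^3. Of the listed options, that is the dimensionality of power.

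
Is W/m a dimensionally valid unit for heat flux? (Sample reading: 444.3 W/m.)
No

heat flux has SI base units: kg / s^3
W/m does NOT reduce to kg / s^3; a valid unit for heat flux would be e.g. W/m².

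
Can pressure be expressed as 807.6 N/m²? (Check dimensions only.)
Yes

pressure has SI base units: kg / (m * s^2)
N/m² reduces to the same SI base units, so it is a valid unit for pressure.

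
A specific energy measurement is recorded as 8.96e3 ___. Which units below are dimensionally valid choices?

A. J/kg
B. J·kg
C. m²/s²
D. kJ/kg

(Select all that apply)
A, C, D

specific energy has SI base units: m^2 / s^2

Checking each option against m^2 / s^2:
  A. J/kg: ✓ matches
  B. J·kg: ✗ does not match
  C. m²/s²: ✓ matches
  D. kJ/kg: ✓ matches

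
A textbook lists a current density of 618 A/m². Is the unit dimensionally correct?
Yes

current density has SI base units: A / m^2
A/m² reduces to the same SI base units, so it is a valid unit for current density.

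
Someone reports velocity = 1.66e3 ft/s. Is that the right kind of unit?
Yes

velocity has SI base units: m / s
ft/s reduces to the same SI base units, so it is a valid unit for velocity.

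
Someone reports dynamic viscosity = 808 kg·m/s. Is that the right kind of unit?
No

dynamic viscosity has SI base units: kg / (m * s)
kg·m/s does NOT reduce to kg / (m * s); a valid unit for dynamic viscosity would be e.g. Pa·s.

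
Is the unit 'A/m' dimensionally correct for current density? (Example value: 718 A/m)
No

current density has SI base units: A / m^2
A/m does NOT reduce to A / m^2; a valid unit for current density would be e.g. A/m².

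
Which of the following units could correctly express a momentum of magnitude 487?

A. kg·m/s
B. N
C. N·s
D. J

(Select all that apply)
A, C

momentum has SI base units: kg * m / s

Checking each option against kg * m / s:
  A. kg·m/s: ✓ matches
  B. N: ✗ does not match
  C. N·s: ✓ matches
  D. J: ✗ does not match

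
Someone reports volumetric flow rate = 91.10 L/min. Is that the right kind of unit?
Yes

volumetric flow rate has SI base units: m^3 / s
L/min reduces to the same SI base units, so it is a valid unit for volumetric flow rate.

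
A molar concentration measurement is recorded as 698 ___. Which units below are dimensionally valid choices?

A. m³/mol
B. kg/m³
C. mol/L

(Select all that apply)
C

molar concentration has SI base units: mol / m^3

Checking each option against mol / m^3:
  A. m³/mol: ✗ does not match
  B. kg/m³: ✗ does not match
  C. mol/L: ✓ matches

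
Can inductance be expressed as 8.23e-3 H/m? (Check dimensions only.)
No

inductance has SI base units: kg * m^2 / (A^2 * s^2)
H/m does NOT reduce to kg * m^2 / (A^2 * s^2); a valid unit for inductance would be e.g. H.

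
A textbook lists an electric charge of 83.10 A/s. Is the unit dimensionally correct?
No

electric charge has SI base units: A * s
A/s does NOT reduce to A * s; a valid unit for electric charge would be e.g. C.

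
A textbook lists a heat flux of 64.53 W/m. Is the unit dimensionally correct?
No

heat flux has SI base units: kg / s^3
W/m does NOT reduce to kg / s^3; a valid unit for heat flux would be e.g. W/m².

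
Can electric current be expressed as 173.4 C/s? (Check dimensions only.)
Yes

electric current has SI base units: A
C/s reduces to the same SI base units, so it is a valid unit for electric current.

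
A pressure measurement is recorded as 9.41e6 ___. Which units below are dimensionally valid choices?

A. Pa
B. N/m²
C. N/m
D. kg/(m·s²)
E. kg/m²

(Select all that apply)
A, B, D

pressure has SI base units: kg / (m * s^2)

Checking each option against kg / (m * s^2):
  A. Pa: ✓ matches
  B. N/m²: ✓ matches
  C. N/m: ✗ does not match
  D. kg/(m·s²): ✓ matches
  E. kg/m²: ✗ does not match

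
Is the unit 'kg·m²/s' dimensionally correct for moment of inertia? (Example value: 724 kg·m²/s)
No

moment of inertia has SI base units: kg * m^2
kg·m²/s does NOT reduce to kg * m^2; a valid unit for moment of inertia would be e.g. kg·m².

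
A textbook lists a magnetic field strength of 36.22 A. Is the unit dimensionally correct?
No

magnetic field strength has SI base units: A / m
A does NOT reduce to A / m; a valid unit for magnetic field strength would be e.g. A/m.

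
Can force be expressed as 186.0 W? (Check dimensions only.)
No

force has SI base units: kg * m / s^2
W does NOT reduce to kg * m / s^2; a valid unit for force would be e.g. N.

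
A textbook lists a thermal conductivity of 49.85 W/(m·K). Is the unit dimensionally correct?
Yes

thermal conductivity has SI base units: kg * m / (s^3 * K)
W/(m·K) reduces to the same SI base units, so it is a valid unit for thermal conductivity.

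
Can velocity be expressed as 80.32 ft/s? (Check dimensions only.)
Yes

velocity has SI base units: m / s
ft/s reduces to the same SI base units, so it is a valid unit for velocity.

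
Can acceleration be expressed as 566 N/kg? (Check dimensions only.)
Yes

acceleration has SI base units: m / s^2
N/kg reduces to the same SI base units, so it is a valid unit for acceleration.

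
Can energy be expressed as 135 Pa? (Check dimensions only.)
No

energy has SI base units: kg * m^2 / s^2
Pa does NOT reduce to kg * m^2 / s^2; a valid unit for energy would be e.g. J.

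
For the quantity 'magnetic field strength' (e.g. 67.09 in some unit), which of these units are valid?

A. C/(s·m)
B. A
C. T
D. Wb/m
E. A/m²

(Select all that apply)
A

magnetic field strength has SI base units: A / m

Checking each option against A / m:
  A. C/(s·m): ✓ matches
  B. A: ✗ does not match
  C. T: ✗ does not match
  D. Wb/m: ✗ does not match
  E. A/m²: ✗ does not match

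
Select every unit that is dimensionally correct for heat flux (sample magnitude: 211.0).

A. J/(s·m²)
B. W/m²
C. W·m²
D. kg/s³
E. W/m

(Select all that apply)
A, B, D

heat flux has SI base units: kg / s^3

Checking each option against kg / s^3:
  A. J/(s·m²): ✓ matches
  B. W/m²: ✓ matches
  C. W·m²: ✗ does not match
  D. kg/s³: ✓ matches
  E. W/m: ✗ does not match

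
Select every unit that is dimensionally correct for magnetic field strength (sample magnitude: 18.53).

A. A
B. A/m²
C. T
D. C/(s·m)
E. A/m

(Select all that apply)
D, E

magnetic field strength has SI base units: A / m

Checking each option against A / m:
  A. A: ✗ does not match
  B. A/m²: ✗ does not match
  C. T: ✗ does not match
  D. C/(s·m): ✓ matches
  E. A/m: ✓ matches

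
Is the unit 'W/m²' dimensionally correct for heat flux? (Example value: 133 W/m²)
Yes

heat flux has SI base units: kg / s^3
W/m² reduces to the same SI base units, so it is a valid unit for heat flux.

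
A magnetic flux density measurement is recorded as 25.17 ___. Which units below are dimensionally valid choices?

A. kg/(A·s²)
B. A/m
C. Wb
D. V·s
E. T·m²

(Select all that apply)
A

magnetic flux density has SI base units: kg / (A * s^2)

Checking each option against kg / (A * s^2):
  A. kg/(A·s²): ✓ matches
  B. A/m: ✗ does not match
  C. Wb: ✗ does not match
  D. V·s: ✗ does not match
  E. T·m²: ✗ does not match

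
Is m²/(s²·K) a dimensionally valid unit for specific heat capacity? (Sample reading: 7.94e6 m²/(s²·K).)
Yes

specific heat capacity has SI base units: m^2 / (s^2 * K)
m²/(s²·K) reduces to the same SI base units, so it is a valid unit for specific heat capacity.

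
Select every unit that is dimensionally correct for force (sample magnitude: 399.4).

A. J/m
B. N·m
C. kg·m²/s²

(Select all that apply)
A

force has SI base units: kg * m / s^2

Checking each option against kg * m / s^2:
  A. J/m: ✓ matches
  B. N·m: ✗ does not match
  C. kg·m²/s²: ✗ does not match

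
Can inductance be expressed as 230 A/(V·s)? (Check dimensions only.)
No

inductance has SI base units: kg * m^2 / (A^2 * s^2)
A/(V·s) does NOT reduce to kg * m^2 / (A^2 * s^2); a valid unit for inductance would be e.g. H.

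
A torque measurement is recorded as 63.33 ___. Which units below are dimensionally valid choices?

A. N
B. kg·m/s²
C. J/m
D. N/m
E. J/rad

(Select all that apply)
E

torque has SI base units: kg * m^2 / s^2

Checking each option against kg * m^2 / s^2:
  A. N: ✗ does not match
  B. kg·m/s²: ✗ does not match
  C. J/m: ✗ does not match
  D. N/m: ✗ does not match
  E. J/rad: ✓ matches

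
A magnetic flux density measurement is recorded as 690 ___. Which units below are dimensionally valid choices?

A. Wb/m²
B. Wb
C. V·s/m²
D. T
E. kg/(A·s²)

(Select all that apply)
A, C, D, E

magnetic flux density has SI base units: kg / (A * s^2)

Checking each option against kg / (A * s^2):
  A. Wb/m²: ✓ matches
  B. Wb: ✗ does not match
  C. V·s/m²: ✓ matches
  D. T: ✓ matches
  E. kg/(A·s²): ✓ matches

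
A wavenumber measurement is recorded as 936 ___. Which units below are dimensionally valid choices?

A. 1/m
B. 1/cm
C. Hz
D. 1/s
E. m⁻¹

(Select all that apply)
A, B, E

wavenumber has SI base units: 1 / m

Checking each option against 1 / m:
  A. 1/m: ✓ matches
  B. 1/cm: ✓ matches
  C. Hz: ✗ does not match
  D. 1/s: ✗ does not match
  E. m⁻¹: ✓ matches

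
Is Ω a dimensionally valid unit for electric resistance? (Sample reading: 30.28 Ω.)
Yes

electric resistance has SI base units: kg * m^2 / (A^2 * s^3)
Ω reduces to the same SI base units, so it is a valid unit for electric resistance.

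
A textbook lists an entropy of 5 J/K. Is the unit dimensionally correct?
Yes

entropy has SI base units: kg * m^2 / (s^2 * K)
J/K reduces to the same SI base units, so it is a valid unit for entropy.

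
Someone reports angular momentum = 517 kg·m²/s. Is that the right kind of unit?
Yes

angular momentum has SI base units: kg * m^2 / s
kg·m²/s reduces to the same SI base units, so it is a valid unit for angular momentum.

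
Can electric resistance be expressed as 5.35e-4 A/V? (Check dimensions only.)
No

electric resistance has SI base units: kg * m^2 / (A^2 * s^3)
A/V does NOT reduce to kg * m^2 / (A^2 * s^3); a valid unit for electric resistance would be e.g. Ω.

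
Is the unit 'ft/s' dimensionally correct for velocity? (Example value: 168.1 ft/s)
Yes

velocity has SI base units: m / s
ft/s reduces to the same SI base units, so it is a valid unit for velocity.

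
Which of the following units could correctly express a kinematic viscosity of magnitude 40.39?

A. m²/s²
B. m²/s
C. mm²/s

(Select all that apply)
B, C

kinematic viscosity has SI base units: m^2 / s

Checking each option against m^2 / s:
  A. m²/s²: ✗ does not match
  B. m²/s: ✓ matches
  C. mm²/s: ✓ matches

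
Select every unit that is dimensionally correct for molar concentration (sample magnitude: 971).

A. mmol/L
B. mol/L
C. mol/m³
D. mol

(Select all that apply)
A, B, C

molar concentration has SI base units: mol / m^3

Checking each option against mol / m^3:
  A. mmol/L: ✓ matches
  B. mol/L: ✓ matches
  C. mol/m³: ✓ matches
  D. mol: ✗ does not match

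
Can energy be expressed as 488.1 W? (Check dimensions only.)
No

energy has SI base units: kg * m^2 / s^2
W does NOT reduce to kg * m^2 / s^2; a valid unit for energy would be e.g. J.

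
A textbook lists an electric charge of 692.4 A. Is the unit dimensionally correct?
No

electric charge has SI base units: A * s
A does NOT reduce to A * s; a valid unit for electric charge would be e.g. C.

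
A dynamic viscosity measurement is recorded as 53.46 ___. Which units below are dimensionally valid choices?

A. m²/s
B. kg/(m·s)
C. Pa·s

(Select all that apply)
B, C

dynamic viscosity has SI base units: kg / (m * s)

Checking each option against kg / (m * s):
  A. m²/s: ✗ does not match
  B. kg/(m·s): ✓ matches
  C. Pa·s: ✓ matches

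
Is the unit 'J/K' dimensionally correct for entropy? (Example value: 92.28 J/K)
Yes

entropy has SI base units: kg * m^2 / (s^2 * K)
J/K reduces to the same SI base units, so it is a valid unit for entropy.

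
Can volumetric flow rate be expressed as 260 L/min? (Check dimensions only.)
Yes

volumetric flow rate has SI base units: m^3 / s
L/min reduces to the same SI base units, so it is a valid unit for volumetric flow rate.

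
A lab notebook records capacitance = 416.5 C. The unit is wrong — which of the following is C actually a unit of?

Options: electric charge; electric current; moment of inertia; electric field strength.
electric charge

capacitance should have units dimensionally equivalent to A^2 * s^4 / (kg * m^2) (e.g. F).
The given unit 'C' reduces to A * s. Of the listed options, that is the dimensionality of electric charge.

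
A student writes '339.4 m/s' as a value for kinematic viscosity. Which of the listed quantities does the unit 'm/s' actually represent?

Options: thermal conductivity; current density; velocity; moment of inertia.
velocity

kinematic viscosity should have units dimensionally equivalent to m^2 / s (e.g. m²/s).
The given unit 'm/s' reduces to m / s. Of the listed options, that is the dimensionality of velocity.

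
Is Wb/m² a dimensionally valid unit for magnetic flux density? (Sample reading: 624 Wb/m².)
Yes

magnetic flux density has SI base units: kg / (A * s^2)
Wb/m² reduces to the same SI base units, so it is a valid unit for magnetic flux density.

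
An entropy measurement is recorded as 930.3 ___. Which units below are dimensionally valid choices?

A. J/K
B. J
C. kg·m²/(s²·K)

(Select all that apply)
A, C

entropy has SI base units: kg * m^2 / (s^2 * K)

Checking each option against kg * m^2 / (s^2 * K):
  A. J/K: ✓ matches
  B. J: ✗ does not match
  C. kg·m²/(s²·K): ✓ matches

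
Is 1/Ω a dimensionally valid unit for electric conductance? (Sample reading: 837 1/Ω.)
Yes

electric conductance has SI base units: A^2 * s^3 / (kg * m^2)
1/Ω reduces to the same SI base units, so it is a valid unit for electric conductance.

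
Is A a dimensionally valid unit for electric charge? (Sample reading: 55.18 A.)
No

electric charge has SI base units: A * s
A does NOT reduce to A * s; a valid unit for electric charge would be e.g. C.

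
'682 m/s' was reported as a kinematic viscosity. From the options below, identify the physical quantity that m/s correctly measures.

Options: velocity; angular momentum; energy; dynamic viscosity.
velocity

kinematic viscosity should have units dimensionally equivalent to m^2 / s (e.g. m²/s).
The given unit 'm/s' reduces to m / s. Of the listed options, that is the dimensionality of velocity.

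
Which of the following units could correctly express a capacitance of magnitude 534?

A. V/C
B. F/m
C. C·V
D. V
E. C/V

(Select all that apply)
E

capacitance has SI base units: A^2 * s^4 / (kg * m^2)

Checking each option against A^2 * s^4 / (kg * m^2):
  A. V/C: ✗ does not match
  B. F/m: ✗ does not match
  C. C·V: ✗ does not match
  D. V: ✗ does not match
  E. C/V: ✓ matches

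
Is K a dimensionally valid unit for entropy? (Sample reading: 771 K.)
No

entropy has SI base units: kg * m^2 / (s^2 * K)
K does NOT reduce to kg * m^2 / (s^2 * K); a valid unit for entropy would be e.g. J/K.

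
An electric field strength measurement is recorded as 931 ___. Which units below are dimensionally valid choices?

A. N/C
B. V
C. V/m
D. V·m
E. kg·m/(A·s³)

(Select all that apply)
A, C, E

electric field strength has SI base units: kg * m / (A * s^3)

Checking each option against kg * m / (A * s^3):
  A. N/C: ✓ matches
  B. V: ✗ does not match
  C. V/m: ✓ matches
  D. V·m: ✗ does not match
  E. kg·m/(A·s³): ✓ matches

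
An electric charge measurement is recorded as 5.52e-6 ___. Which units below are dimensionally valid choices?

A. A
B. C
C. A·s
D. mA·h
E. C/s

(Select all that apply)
B, C, D

electric charge has SI base units: A * s

Checking each option against A * s:
  A. A: ✗ does not match
  B. C: ✓ matches
  C. A·s: ✓ matches
  D. mA·h: ✓ matches
  E. C/s: ✗ does not match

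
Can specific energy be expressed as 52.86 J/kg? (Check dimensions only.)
Yes

specific energy has SI base units: m^2 / s^2
J/kg reduces to the same SI base units, so it is a valid unit for specific energy.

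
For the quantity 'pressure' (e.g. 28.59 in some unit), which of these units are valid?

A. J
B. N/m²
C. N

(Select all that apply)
B

pressure has SI base units: kg / (m * s^2)

Checking each option against kg / (m * s^2):
  A. J: ✗ does not match
  B. N/m²: ✓ matches
  C. N: ✗ does not match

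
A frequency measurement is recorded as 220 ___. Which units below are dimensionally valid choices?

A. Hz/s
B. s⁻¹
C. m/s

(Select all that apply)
B

frequency has SI base units: 1 / s

Checking each option against 1 / s:
  A. Hz/s: ✗ does not match
  B. s⁻¹: ✓ matches
  C. m/s: ✗ does not match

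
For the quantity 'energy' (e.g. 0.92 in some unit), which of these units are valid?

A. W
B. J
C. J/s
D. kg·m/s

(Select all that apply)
B

energy has SI base units: kg * m^2 / s^2

Checking each option against kg * m^2 / s^2:
  A. W: ✗ does not match
  B. J: ✓ matches
  C. J/s: ✗ does not match
  D. kg·m/s: ✗ does not match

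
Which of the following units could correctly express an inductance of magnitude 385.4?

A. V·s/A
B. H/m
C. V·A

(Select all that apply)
A

inductance has SI base units: kg * m^2 / (A^2 * s^2)

Checking each option against kg * m^2 / (A^2 * s^2):
  A. V·s/A: ✓ matches
  B. H/m: ✗ does not match
  C. V·A: ✗ does not match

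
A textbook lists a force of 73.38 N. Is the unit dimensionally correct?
Yes

force has SI base units: kg * m / s^2
N reduces to the same SI base units, so it is a valid unit for force.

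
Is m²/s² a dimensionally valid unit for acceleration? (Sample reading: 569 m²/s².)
No

acceleration has SI base units: m / s^2
m²/s² does NOT reduce to m / s^2; a valid unit for acceleration would be e.g. m/s².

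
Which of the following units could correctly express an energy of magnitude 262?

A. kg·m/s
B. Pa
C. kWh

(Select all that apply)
C

energy has SI base units: kg * m^2 / s^2

Checking each option against kg * m^2 / s^2:
  A. kg·m/s: ✗ does not match
  B. Pa: ✗ does not match
  C. kWh: ✓ matches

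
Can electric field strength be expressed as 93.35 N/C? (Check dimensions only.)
Yes

electric field strength has SI base units: kg * m / (A * s^3)
N/C reduces to the same SI base units, so it is a valid unit for electric field strength.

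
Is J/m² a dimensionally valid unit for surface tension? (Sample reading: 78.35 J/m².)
Yes

surface tension has SI base units: kg / s^2
J/m² reduces to the same SI base units, so it is a valid unit for surface tension.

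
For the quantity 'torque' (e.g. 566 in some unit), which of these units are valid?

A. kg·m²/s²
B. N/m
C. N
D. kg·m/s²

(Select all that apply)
A

torque has SI base units: kg * m^2 / s^2

Checking each option against kg * m^2 / s^2:
  A. kg·m²/s²: ✓ matches
  B. N/m: ✗ does not match
  C. N: ✗ does not match
  D. kg·m/s²: ✗ does not match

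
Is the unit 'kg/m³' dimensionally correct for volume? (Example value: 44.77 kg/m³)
No

volume has SI base units: m^3
kg/m³ does NOT reduce to m^3; a valid unit for volume would be e.g. m³.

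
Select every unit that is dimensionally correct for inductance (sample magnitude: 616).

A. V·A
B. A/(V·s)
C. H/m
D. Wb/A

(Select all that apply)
D

inductance has SI base units: kg * m^2 / (A^2 * s^2)

Checking each option against kg * m^2 / (A^2 * s^2):
  A. V·A: ✗ does not match
  B. A/(V·s): ✗ does not match
  C. H/m: ✗ does not match
  D. Wb/A: ✓ matches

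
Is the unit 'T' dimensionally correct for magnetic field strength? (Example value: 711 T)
No

magnetic field strength has SI base units: A / m
T does NOT reduce to A / m; a valid unit for magnetic field strength would be e.g. A/m.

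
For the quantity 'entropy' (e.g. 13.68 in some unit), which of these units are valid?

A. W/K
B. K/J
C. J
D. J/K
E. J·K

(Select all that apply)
D

entropy has SI base units: kg * m^2 / (s^2 * K)

Checking each option against kg * m^2 / (s^2 * K):
  A. W/K: ✗ does not match
  B. K/J: ✗ does not match
  C. J: ✗ does not match
  D. J/K: ✓ matches
  E. J·K: ✗ does not match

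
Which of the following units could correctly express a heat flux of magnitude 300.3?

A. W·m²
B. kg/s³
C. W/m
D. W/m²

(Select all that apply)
B, D

heat flux has SI base units: kg / s^3

Checking each option against kg / s^3:
  A. W·m²: ✗ does not match
  B. kg/s³: ✓ matches
  C. W/m: ✗ does not match
  D. W/m²: ✓ matches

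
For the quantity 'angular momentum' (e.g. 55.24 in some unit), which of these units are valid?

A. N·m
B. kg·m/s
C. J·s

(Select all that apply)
C

angular momentum has SI base units: kg * m^2 / s

Checking each option against kg * m^2 / s:
  A. N·m: ✗ does not match
  B. kg·m/s: ✗ does not match
  C. J·s: ✓ matches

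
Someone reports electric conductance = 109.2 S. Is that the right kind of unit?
Yes

electric conductance has SI base units: A^2 * s^3 / (kg * m^2)
S reduces to the same SI base units, so it is a valid unit for electric conductance.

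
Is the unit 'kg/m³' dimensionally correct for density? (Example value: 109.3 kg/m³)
Yes

density has SI base units: kg / m^3
kg/m³ reduces to the same SI base units, so it is a valid unit for density.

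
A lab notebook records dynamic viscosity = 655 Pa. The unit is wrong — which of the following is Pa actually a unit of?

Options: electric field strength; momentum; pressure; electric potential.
pressure

dynamic viscosity should have units dimensionally equivalent to kg / (m * s) (e.g. Pa·s).
The given unit 'Pa' reduces to kg / (m * s^2). Of the listed options, that is the dimensionality of pressure.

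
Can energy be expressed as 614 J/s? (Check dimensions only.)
No

energy has SI base units: kg * m^2 / s^2
J/s does NOT reduce to kg * m^2 / s^2; a valid unit for energy would be e.g. J.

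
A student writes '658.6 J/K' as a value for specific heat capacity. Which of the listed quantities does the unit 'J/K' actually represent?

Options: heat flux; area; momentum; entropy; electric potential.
entropy

specific heat capacity should have units dimensionally equivalent to m^2 / (s^2 * K) (e.g. J/(kg·K)).
The given unit 'J/K' reduces to kg * m^2 / (s^2 * K). Of the listed options, that is the dimensionality of entropy.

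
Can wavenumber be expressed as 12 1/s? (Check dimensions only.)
No

wavenumber has SI base units: 1 / m
1/s does NOT reduce to 1 / m; a valid unit for wavenumber would be e.g. 1/m.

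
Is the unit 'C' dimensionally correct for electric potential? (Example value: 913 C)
No

electric potential has SI base units: kg * m^2 / (A * s^3)
C does NOT reduce to kg * m^2 / (A * s^3); a valid unit for electric potential would be e.g. V.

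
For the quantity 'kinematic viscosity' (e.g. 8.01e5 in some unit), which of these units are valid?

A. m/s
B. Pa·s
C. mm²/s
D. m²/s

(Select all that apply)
C, D

kinematic viscosity has SI base units: m^2 / s

Checking each option against m^2 / s:
  A. m/s: ✗ does not match
  B. Pa·s: ✗ does not match
  C. mm²/s: ✓ matches
  D. m²/s: ✓ matches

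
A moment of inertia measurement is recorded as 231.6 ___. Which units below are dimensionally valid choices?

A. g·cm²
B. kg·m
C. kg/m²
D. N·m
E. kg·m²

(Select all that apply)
A, E

moment of inertia has SI base units: kg * m^2

Checking each option against kg * m^2:
  A. g·cm²: ✓ matches
  B. kg·m: ✗ does not match
  C. kg/m²: ✗ does not match
  D. N·m: ✗ does not match
  E. kg·m²: ✓ matches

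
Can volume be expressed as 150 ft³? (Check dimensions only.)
Yes

volume has SI base units: m^3
ft³ reduces to the same SI base units, so it is a valid unit for volume.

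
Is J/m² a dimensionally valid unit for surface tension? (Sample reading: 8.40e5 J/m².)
Yes

surface tension has SI base units: kg / s^2
J/m² reduces to the same SI base units, so it is a valid unit for surface tension.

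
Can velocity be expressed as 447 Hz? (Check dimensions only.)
No

velocity has SI base units: m / s
Hz does NOT reduce to m / s; a valid unit for velocity would be e.g. m/s.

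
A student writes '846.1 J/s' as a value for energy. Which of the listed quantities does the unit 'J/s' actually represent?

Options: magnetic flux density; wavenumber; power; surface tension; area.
power

energy should have units dimensionally equivalent to kg * m^2 / s^2 (e.g. J).
The given unit 'J/s' reduces to kg * m^2 / s^3. Of the listed options, that is the dimensionality of power.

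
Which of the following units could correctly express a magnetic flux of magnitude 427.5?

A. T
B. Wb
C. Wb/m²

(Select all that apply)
B

magnetic flux has SI base units: kg * m^2 / (A * s^2)

Checking each option against kg * m^2 / (A * s^2):
  A. T: ✗ does not match
  B. Wb: ✓ matches
  C. Wb/m²: ✗ does not match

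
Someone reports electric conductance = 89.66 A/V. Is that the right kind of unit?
Yes

electric conductance has SI base units: A^2 * s^3 / (kg * m^2)
A/V reduces to the same SI base units, so it is a valid unit for electric conductance.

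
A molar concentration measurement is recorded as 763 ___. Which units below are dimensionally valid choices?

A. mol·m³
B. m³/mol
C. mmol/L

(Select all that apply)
C

molar concentration has SI base units: mol / m^3

Checking each option against mol / m^3:
  A. mol·m³: ✗ does not match
  B. m³/mol: ✗ does not match
  C. mmol/L: ✓ matches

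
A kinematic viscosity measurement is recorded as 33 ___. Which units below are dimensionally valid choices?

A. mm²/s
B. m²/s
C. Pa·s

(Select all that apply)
A, B

kinematic viscosity has SI base units: m^2 / s

Checking each option against m^2 / s:
  A. mm²/s: ✓ matches
  B. m²/s: ✓ matches
  C. Pa·s: ✗ does not match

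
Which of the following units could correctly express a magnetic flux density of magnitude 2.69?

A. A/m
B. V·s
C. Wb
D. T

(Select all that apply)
D

magnetic flux density has SI base units: kg / (A * s^2)

Checking each option against kg / (A * s^2):
  A. A/m: ✗ does not match
  B. V·s: ✗ does not match
  C. Wb: ✗ does not match
  D. T: ✓ matches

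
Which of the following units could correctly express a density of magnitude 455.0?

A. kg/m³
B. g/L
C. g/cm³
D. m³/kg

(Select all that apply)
A, B, C

density has SI base units: kg / m^3

Checking each option against kg / m^3:
  A. kg/m³: ✓ matches
  B. g/L: ✓ matches
  C. g/cm³: ✓ matches
  D. m³/kg: ✗ does not match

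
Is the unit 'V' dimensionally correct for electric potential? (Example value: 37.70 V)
Yes

electric potential has SI base units: kg * m^2 / (A * s^3)
V reduces to the same SI base units, so it is a valid unit for electric potential.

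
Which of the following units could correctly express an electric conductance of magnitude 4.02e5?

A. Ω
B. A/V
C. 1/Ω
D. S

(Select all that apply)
B, C, D

electric conductance has SI base units: A^2 * s^3 / (kg * m^2)

Checking each option against A^2 * s^3 / (kg * m^2):
  A. Ω: ✗ does not match
  B. A/V: ✓ matches
  C. 1/Ω: ✓ matches
  D. S: ✓ matches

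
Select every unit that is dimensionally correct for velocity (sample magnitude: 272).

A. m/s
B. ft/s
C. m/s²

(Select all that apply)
A, B

velocity has SI base units: m / s

Checking each option against m / s:
  A. m/s: ✓ matches
  B. ft/s: ✓ matches
  C. m/s²: ✗ does not match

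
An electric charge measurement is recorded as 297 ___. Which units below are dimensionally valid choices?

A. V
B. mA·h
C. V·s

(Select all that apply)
B

electric charge has SI base units: A * s

Checking each option against A * s:
  A. V: ✗ does not match
  B. mA·h: ✓ matches
  C. V·s: ✗ does not match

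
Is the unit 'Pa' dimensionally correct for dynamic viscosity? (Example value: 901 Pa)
No

dynamic viscosity has SI base units: kg / (m * s)
Pa does NOT reduce to kg / (m * s); a valid unit for dynamic viscosity would be e.g. Pa·s.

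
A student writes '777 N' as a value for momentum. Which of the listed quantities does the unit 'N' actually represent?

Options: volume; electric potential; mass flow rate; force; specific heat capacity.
force

momentum should have units dimensionally equivalent to kg * m / s (e.g. kg·m/s).
The given unit 'N' reduces to kg * m / s^2. Of the listed options, that is the dimensionality of force.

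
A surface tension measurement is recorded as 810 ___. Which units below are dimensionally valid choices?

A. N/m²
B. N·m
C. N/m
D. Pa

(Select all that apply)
C

surface tension has SI base units: kg / s^2

Checking each option against kg / s^2:
  A. N/m²: ✗ does not match
  B. N·m: ✗ does not match
  C. N/m: ✓ matches
  D. Pa: ✗ does not match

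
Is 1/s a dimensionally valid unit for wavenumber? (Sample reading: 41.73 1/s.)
No

wavenumber has SI base units: 1 / m
1/s does NOT reduce to 1 / m; a valid unit for wavenumber would be e.g. 1/m.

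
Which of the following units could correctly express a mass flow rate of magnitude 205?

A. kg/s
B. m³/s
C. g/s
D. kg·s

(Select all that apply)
A, C

mass flow rate has SI base units: kg / s

Checking each option against kg / s:
  A. kg/s: ✓ matches
  B. m³/s: ✗ does not match
  C. g/s: ✓ matches
  D. kg·s: ✗ does not match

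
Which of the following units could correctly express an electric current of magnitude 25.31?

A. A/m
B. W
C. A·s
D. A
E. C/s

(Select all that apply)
D, E

electric current has SI base units: A

Checking each option against A:
  A. A/m: ✗ does not match
  B. W: ✗ does not match
  C. A·s: ✗ does not match
  D. A: ✓ matches
  E. C/s: ✓ matches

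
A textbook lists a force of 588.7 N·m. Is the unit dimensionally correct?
No

force has SI base units: kg * m / s^2
N·m does NOT reduce to kg * m / s^2; a valid unit for force would be e.g. N.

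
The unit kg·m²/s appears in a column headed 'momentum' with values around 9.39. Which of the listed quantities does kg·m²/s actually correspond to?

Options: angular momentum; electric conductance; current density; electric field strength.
angular momentum

momentum should have units dimensionally equivalent to kg * m / s (e.g. kg·m/s).
The given unit 'kg·m²/s' reduces to kg * m^2 / s. Of the listed options, that is the dimensionality of angular momentum.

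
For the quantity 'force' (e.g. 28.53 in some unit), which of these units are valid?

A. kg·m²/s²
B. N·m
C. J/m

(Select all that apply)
C

force has SI base units: kg * m / s^2

Checking each option against kg * m / s^2:
  A. kg·m²/s²: ✗ does not match
  B. N·m: ✗ does not match
  C. J/m: ✓ matches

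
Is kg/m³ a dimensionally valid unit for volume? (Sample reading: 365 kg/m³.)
No

volume has SI base units: m^3
kg/m³ does NOT reduce to m^3; a valid unit for volume would be e.g. m³.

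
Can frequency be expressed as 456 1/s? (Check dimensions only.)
Yes

frequency has SI base units: 1 / s
1/s reduces to the same SI base units, so it is a valid unit for frequency.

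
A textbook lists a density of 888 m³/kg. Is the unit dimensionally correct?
No

density has SI base units: kg / m^3
m³/kg does NOT reduce to kg / m^3; a valid unit for density would be e.g. kg/m³.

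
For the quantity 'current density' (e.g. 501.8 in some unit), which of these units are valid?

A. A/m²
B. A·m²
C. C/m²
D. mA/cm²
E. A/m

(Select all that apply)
A, D

current density has SI base units: A / m^2

Checking each option against A / m^2:
  A. A/m²: ✓ matches
  B. A·m²: ✗ does not match
  C. C/m²: ✗ does not match
  D. mA/cm²: ✓ matches
  E. A/m: ✗ does not match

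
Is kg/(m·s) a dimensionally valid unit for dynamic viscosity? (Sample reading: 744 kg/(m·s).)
Yes

dynamic viscosity has SI base units: kg / (m * s)
kg/(m·s) reduces to the same SI base units, so it is a valid unit for dynamic viscosity.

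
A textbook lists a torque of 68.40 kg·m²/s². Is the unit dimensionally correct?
Yes

torque has SI base units: kg * m^2 / s^2
kg·m²/s² reduces to the same SI base units, so it is a valid unit for torque.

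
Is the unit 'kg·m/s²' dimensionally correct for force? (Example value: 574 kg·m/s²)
Yes

force has SI base units: kg * m / s^2
kg·m/s² reduces to the same SI base units, so it is a valid unit for force.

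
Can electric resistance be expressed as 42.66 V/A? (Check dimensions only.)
Yes

electric resistance has SI base units: kg * m^2 / (A^2 * s^3)
V/A reduces to the same SI base units, so it is a valid unit for electric resistance.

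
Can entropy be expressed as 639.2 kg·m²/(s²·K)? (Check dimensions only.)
Yes

entropy has SI base units: kg * m^2 / (s^2 * K)
kg·m²/(s²·K) reduces to the same SI base units, so it is a valid unit for entropy.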